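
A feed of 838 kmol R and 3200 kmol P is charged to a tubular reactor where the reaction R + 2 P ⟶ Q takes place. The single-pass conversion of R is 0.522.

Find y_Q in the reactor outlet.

R reacted = 0.522 × 838 = 437.4 kmol; ν_R = −1, so ξ = 437.4/1 = 437.4 kmol.
Outlet amounts (n = n₀ + ν ξ):
  R: 838 − 1(437.4) = 400.6
  P: 3200 − 2(437.4) = 2325
  Q: 0 + 1(437.4) = 437.4
Total out = 3163 kmol; y_Q = 437.4 / 3163 = 0.1383.

0.138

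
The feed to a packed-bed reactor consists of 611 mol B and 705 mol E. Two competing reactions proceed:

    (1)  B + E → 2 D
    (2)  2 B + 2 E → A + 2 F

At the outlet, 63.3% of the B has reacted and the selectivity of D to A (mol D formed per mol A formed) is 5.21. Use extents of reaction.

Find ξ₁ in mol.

Conversion of B: B consumed = 0.633 × 611 = 386.8 mol = 1ξ₁ + 2ξ₂.
Selectivity: 2ξ₁ / (1ξ₂) = 5.21 → ξ₁ = 2.605 ξ₂.
Substitute: (1·2.605 + 2) ξ₂ = 386.8 → ξ₂ = 83.99 mol, ξ₁ = 218.8 mol.
Outlet amounts (n = n₀ + Σ ν·ξ):
  B: 611 − 1(218.8) − 2(83.99) = 224.2
  E: 705 − 1(218.8) − 2(83.99) = 318.2
  D: 0 + 2(218.8) = 437.6
  A: 0 + 1(83.99) = 83.99
  F: 0 + 2(83.99) = 168

ξ₁ = 219 mol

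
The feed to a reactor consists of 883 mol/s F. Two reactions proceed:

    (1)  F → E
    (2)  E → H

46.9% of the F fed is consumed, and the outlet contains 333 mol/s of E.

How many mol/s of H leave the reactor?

81.1 mol/s

Conversion of F: F consumed = 1ξ₁ = 0.469 × 883 → ξ₁ = 414.1 mol/s.
E balance: n_E = 0 + 1ξ₁ − 1ξ₂ = 333 → ξ₂ = (1·414.1 − 333)/1 = 81.13 mol/s.
Outlet amounts (n = n₀ + Σ ν·ξ):
  F: 883 − 1(414.1) = 468.9
  E: 0 + 1(414.1) − 1(81.13) = 333
  H: 0 + 1(81.13) = 81.13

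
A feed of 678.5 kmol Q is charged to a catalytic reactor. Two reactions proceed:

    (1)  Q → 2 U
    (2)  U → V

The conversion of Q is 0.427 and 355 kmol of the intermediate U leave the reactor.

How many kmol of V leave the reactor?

Conversion of Q: Q consumed = 1ξ₁ = 0.427 × 678.5 → ξ₁ = 289.7 kmol.
U balance: n_U = 0 + 2ξ₁ − 1ξ₂ = 355 → ξ₂ = (2·289.7 − 355)/1 = 224.4 kmol.
Outlet amounts (n = n₀ + Σ ν·ξ):
  Q: 678.5 − 1(289.7) = 388.8
  U: 0 + 2(289.7) − 1(224.4) = 355
  V: 0 + 1(224.4) = 224.4

224 kmol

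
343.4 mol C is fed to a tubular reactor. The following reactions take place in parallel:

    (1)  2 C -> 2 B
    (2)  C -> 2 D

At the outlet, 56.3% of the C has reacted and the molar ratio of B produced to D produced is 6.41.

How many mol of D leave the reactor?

28 mol

Conversion of C: C consumed = 0.563 × 343.4 = 193.3 mol = 2ξ₁ + 1ξ₂.
Selectivity: 2ξ₁ / (2ξ₂) = 6.41 → ξ₁ = 6.41 ξ₂.
Substitute: (2·6.41 + 1) ξ₂ = 193.3 → ξ₂ = 13.99 mol, ξ₁ = 89.67 mol.
Outlet amounts (n = n₀ + Σ ν·ξ):
  C: 343.4 − 2(89.67) − 1(13.99) = 150.1
  B: 0 + 2(89.67) = 179.3
  D: 0 + 2(13.99) = 27.98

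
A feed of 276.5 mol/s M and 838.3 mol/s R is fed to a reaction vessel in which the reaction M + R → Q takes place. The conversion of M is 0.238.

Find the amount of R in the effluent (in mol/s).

M reacted = 0.238 × 276.5 = 65.81 mol/s; ν_M = −1, so ξ = 65.81/1 = 65.81 mol/s.
Outlet amounts (n = n₀ + ν ξ):
  M: 276.5 − 1(65.81) = 210.7
  R: 838.3 − 1(65.81) = 772.5
  Q: 0 + 1(65.81) = 65.81

772 mol/s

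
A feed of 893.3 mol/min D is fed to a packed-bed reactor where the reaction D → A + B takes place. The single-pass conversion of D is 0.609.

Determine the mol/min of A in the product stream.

D reacted = 0.609 × 893.3 = 544 mol/min; ν_D = −1, so ξ = 544/1 = 544 mol/min.
Outlet amounts (n = n₀ + ν ξ):
  D: 893.3 − 1(544) = 349.3
  A: 0 + 1(544) = 544
  B: 0 + 1(544) = 544

544 mol/min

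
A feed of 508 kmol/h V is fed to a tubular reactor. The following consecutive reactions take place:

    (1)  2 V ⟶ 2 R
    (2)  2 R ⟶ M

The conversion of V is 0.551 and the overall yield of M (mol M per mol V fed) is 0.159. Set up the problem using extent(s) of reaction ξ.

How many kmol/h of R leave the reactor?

118 kmol/h

Conversion of V: V consumed = 2ξ₁ = 0.551 × 508 → ξ₁ = 140 kmol/h.
Yield of M: 1ξ₂ / 508 = 0.159 → ξ₂ = 80.77 kmol/h.
Outlet amounts (n = n₀ + Σ ν·ξ):
  V: 508 − 2(140) = 228.1
  R: 0 + 2(140) − 2(80.77) = 118.4
  M: 0 + 1(80.77) = 80.77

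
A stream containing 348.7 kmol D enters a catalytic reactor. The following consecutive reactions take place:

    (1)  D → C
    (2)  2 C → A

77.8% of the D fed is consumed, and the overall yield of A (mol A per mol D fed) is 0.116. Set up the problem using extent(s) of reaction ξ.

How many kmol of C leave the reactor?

190 kmol

Conversion of D: D consumed = 1ξ₁ = 0.778 × 348.7 → ξ₁ = 271.3 kmol.
Yield of A: 1ξ₂ / 348.7 = 0.116 → ξ₂ = 40.45 kmol.
Outlet amounts (n = n₀ + Σ ν·ξ):
  D: 348.7 − 1(271.3) = 77.41
  C: 0 + 1(271.3) − 2(40.45) = 190.4
  A: 0 + 1(40.45) = 40.45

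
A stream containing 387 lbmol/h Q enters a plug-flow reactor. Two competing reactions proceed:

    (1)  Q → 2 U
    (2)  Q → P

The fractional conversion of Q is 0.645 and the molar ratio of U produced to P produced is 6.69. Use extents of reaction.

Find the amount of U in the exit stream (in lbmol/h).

Conversion of Q: Q consumed = 0.645 × 387 = 249.6 lbmol/h = 1ξ₁ + 1ξ₂.
Selectivity: 2ξ₁ / (1ξ₂) = 6.69 → ξ₁ = 3.345 ξ₂.
Substitute: (1·3.345 + 1) ξ₂ = 249.6 → ξ₂ = 57.45 lbmol/h, ξ₁ = 192.2 lbmol/h.
Outlet amounts (n = n₀ + Σ ν·ξ):
  Q: 387 − 1(192.2) − 1(57.45) = 137.4
  U: 0 + 2(192.2) = 384.3
  P: 0 + 1(57.45) = 57.45

384 lbmol/h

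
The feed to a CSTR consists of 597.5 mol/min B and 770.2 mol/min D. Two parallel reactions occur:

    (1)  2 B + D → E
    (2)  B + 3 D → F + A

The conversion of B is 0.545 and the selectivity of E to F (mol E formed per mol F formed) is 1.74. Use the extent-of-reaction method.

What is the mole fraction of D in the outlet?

Conversion of B: B consumed = 0.545 × 597.5 = 325.6 mol/min = 2ξ₁ + 1ξ₂.
Selectivity: 1ξ₁ / (1ξ₂) = 1.74 → ξ₁ = 1.74 ξ₂.
Substitute: (2·1.74 + 1) ξ₂ = 325.6 → ξ₂ = 72.69 mol/min, ξ₁ = 126.5 mol/min.
Outlet amounts (n = n₀ + Σ ν·ξ):
  B: 597.5 − 2(126.5) − 1(72.69) = 271.9
  D: 770.2 − 1(126.5) − 3(72.69) = 425.7
  E: 0 + 1(126.5) = 126.5
  F: 0 + 1(72.69) = 72.69
  A: 0 + 1(72.69) = 72.69
Total out = 969.4 mol/min; y_D = 425.7 / 969.4 = 0.4391.

0.439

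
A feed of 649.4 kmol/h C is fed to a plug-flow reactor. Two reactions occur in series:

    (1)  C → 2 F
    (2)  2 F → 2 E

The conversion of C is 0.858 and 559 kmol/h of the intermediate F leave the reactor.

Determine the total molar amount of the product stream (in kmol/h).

Conversion of C: C consumed = 1ξ₁ = 0.858 × 649.4 → ξ₁ = 557.2 kmol/h.
F balance: n_F = 0 + 2ξ₁ − 2ξ₂ = 559 → ξ₂ = (2·557.2 − 559)/2 = 277.7 kmol/h.
Outlet amounts (n = n₀ + Σ ν·ξ):
  C: 649.4 − 1(557.2) = 92.21
  F: 0 + 2(557.2) − 2(277.7) = 559
  E: 0 + 2(277.7) = 555.4
Total out = 92.21 + 559 + 555.4 = 1207 kmol/h.

1210 kmol/h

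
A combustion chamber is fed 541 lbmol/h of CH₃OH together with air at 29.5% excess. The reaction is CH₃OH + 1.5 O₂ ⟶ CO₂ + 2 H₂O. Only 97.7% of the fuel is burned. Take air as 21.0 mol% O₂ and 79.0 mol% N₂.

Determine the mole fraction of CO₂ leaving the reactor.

0.091

Stoichiometric O₂ = 1.5 × 541 = 811.5 lbmol/h; O₂ fed = 811.5 × 1.295 = 1051 lbmol/h.
N₂ fed = 1051 × 79/21 = 3953 lbmol/h.
Fuel reacted = 0.977 × 541 → ξ = 528.6 lbmol/h.
Outlet (n = n₀ + ν ξ):
  CH₃OH: 541 − 1(528.6) = 12.44
  O₂: 1051 − 1.5(528.6) = 258.1
  N₂: 3953 (inert)
  CO₂: 0 + 1(528.6) = 528.6
  H₂O: 0 + 2(528.6) = 1057
Total out = 5810 lbmol/h; y_CO₂ = 528.6 / 5810 = 0.09098.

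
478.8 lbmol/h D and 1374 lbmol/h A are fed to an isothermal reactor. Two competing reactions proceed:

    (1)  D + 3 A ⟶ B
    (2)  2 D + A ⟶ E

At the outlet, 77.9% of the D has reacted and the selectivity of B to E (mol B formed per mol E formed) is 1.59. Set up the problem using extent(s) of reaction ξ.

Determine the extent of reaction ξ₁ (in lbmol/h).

Conversion of D: D consumed = 0.779 × 478.8 = 373 lbmol/h = 1ξ₁ + 2ξ₂.
Selectivity: 1ξ₁ / (1ξ₂) = 1.59 → ξ₁ = 1.59 ξ₂.
Substitute: (1·1.59 + 2) ξ₂ = 373 → ξ₂ = 103.9 lbmol/h, ξ₁ = 165.2 lbmol/h.
Outlet amounts (n = n₀ + Σ ν·ξ):
  D: 478.8 − 1(165.2) − 2(103.9) = 105.8
  A: 1374 − 3(165.2) − 1(103.9) = 774.5
  B: 0 + 1(165.2) = 165.2
  E: 0 + 1(103.9) = 103.9

ξ₁ = 165 lbmol/h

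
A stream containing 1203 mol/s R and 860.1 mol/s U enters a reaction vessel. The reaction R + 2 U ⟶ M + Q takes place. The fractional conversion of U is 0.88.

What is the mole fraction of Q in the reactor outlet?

0.225

U reacted = 0.88 × 860.1 = 756.9 mol/s; ν_U = −2, so ξ = 756.9/2 = 378.4 mol/s.
Outlet amounts (n = n₀ + ν ξ):
  R: 1203 − 1(378.4) = 824.6
  U: 860.1 − 2(378.4) = 103.2
  M: 0 + 1(378.4) = 378.4
  Q: 0 + 1(378.4) = 378.4
Total out = 1685 mol/s; y_Q = 378.4 / 1685 = 0.2246.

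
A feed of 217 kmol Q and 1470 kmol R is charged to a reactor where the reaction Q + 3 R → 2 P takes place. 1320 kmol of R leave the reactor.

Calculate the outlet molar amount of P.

For R: n = n₀ − 3ξ → 1320 = 1470 − 3ξ, giving ξ = 50 kmol.
Outlet amounts (n = n₀ + ν ξ):
  Q: 217 − 1(50) = 167
  R: 1470 − 3(50) = 1320
  P: 0 + 2(50) = 100

100 kmol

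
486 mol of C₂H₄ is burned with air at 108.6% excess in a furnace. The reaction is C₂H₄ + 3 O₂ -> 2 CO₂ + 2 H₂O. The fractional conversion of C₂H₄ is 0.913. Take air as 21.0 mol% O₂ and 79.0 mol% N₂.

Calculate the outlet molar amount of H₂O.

887 mol

Stoichiometric O₂ = 3 × 486 = 1458 mol; O₂ fed = 1458 × 2.086 = 3041 mol.
N₂ fed = 3041 × 79/21 = 11440 mol.
Fuel reacted = 0.913 × 486 → ξ = 443.7 mol.
Outlet (n = n₀ + ν ξ):
  C₂H₄: 486 − 1(443.7) = 42.28
  O₂: 3041 − 3(443.7) = 1710
  N₂: 11440 (inert)
  CO₂: 0 + 2(443.7) = 887.4
  H₂O: 0 + 2(443.7) = 887.4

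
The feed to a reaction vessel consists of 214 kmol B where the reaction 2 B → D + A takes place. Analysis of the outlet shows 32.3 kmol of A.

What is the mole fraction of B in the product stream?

0.698

For A: n = n₀ + 1ξ → 32.3 = 0 + 1ξ, giving ξ = 32.3 kmol.
Outlet amounts (n = n₀ + ν ξ):
  B: 214 − 2(32.3) = 149.4
  D: 0 + 1(32.3) = 32.3
  A: 0 + 1(32.3) = 32.3
Total out = 214 kmol; y_B = 149.4 / 214 = 0.6981.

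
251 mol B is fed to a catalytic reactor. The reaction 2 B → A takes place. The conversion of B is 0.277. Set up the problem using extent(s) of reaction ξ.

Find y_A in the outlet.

0.161

B reacted = 0.277 × 251 = 69.53 mol; ν_B = −2, so ξ = 69.53/2 = 34.76 mol.
Outlet amounts (n = n₀ + ν ξ):
  B: 251 − 2(34.76) = 181.5
  A: 0 + 1(34.76) = 34.76
Total out = 216.2 mol; y_A = 34.76 / 216.2 = 0.1608.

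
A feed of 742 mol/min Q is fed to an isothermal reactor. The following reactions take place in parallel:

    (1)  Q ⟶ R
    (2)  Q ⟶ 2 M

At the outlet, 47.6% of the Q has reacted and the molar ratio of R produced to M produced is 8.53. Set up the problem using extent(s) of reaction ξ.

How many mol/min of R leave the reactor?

Conversion of Q: Q consumed = 0.476 × 742 = 353.2 mol/min = 1ξ₁ + 1ξ₂.
Selectivity: 1ξ₁ / (2ξ₂) = 8.53 → ξ₁ = 17.06 ξ₂.
Substitute: (1·17.06 + 1) ξ₂ = 353.2 → ξ₂ = 19.56 mol/min, ξ₁ = 333.6 mol/min.
Outlet amounts (n = n₀ + Σ ν·ξ):
  Q: 742 − 1(333.6) − 1(19.56) = 388.8
  R: 0 + 1(333.6) = 333.6
  M: 0 + 2(19.56) = 39.11

334 mol/min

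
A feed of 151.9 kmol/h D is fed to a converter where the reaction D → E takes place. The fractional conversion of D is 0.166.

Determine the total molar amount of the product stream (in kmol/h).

D reacted = 0.166 × 151.9 = 25.22 kmol/h; ν_D = −1, so ξ = 25.22/1 = 25.22 kmol/h.
Outlet amounts (n = n₀ + ν ξ):
  D: 151.9 − 1(25.22) = 126.7
  E: 0 + 1(25.22) = 25.22
Total out = 126.7 + 25.22 = 151.9 kmol/h.

152 kmol/h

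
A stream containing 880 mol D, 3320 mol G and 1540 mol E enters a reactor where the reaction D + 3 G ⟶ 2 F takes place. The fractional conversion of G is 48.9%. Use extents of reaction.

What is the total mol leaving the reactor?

4660 mol

G reacted = 0.489 × 3320 = 1623 mol; ν_G = −3, so ξ = 1623/3 = 541.2 mol.
Outlet amounts (n = n₀ + ν ξ):
  D: 880 − 1(541.2) = 338.8
  G: 3320 − 3(541.2) = 1697
  F: 0 + 2(541.2) = 1082
  E: 1540 (inert)
Total out = 338.8 + 1697 + 1082 + 1540 = 4658 mol.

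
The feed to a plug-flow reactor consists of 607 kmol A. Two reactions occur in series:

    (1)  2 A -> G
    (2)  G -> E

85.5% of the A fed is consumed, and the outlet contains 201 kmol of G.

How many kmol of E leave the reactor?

Conversion of A: A consumed = 2ξ₁ = 0.855 × 607 → ξ₁ = 259.5 kmol.
G balance: n_G = 0 + 1ξ₁ − 1ξ₂ = 201 → ξ₂ = (1·259.5 − 201)/1 = 58.49 kmol.
Outlet amounts (n = n₀ + Σ ν·ξ):
  A: 607 − 2(259.5) = 88.01
  G: 0 + 1(259.5) − 1(58.49) = 201
  E: 0 + 1(58.49) = 58.49

58.5 kmol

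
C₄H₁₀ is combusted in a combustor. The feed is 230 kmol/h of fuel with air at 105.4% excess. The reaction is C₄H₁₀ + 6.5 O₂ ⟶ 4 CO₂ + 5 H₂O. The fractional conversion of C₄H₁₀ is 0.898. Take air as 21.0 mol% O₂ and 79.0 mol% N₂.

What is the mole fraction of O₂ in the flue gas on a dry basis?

Stoichiometric O₂ = 6.5 × 230 = 1495 kmol/h; O₂ fed = 1495 × 2.054 = 3071 kmol/h.
N₂ fed = 3071 × 79/21 = 11550 kmol/h.
Fuel reacted = 0.898 × 230 → ξ = 206.5 kmol/h.
Outlet (n = n₀ + ν ξ):
  C₄H₁₀: 230 − 1(206.5) = 23.46
  O₂: 3071 − 6.5(206.5) = 1728
  N₂: 11550 (inert)
  CO₂: 0 + 4(206.5) = 826.2
  H₂O: 0 + 5(206.5) = 1033
Dry total = 14130 kmol/h; y_O₂ (dry) = 1728 / 14130 = 0.1223.

0.122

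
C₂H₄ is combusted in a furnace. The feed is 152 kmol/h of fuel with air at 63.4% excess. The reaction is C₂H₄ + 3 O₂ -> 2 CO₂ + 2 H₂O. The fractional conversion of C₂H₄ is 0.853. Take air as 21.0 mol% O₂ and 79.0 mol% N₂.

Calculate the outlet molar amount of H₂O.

259 kmol/h

Stoichiometric O₂ = 3 × 152 = 456 kmol/h; O₂ fed = 456 × 1.634 = 745.1 kmol/h.
N₂ fed = 745.1 × 79/21 = 2803 kmol/h.
Fuel reacted = 0.853 × 152 → ξ = 129.7 kmol/h.
Outlet (n = n₀ + ν ξ):
  C₂H₄: 152 − 1(129.7) = 22.34
  O₂: 745.1 − 3(129.7) = 356.1
  N₂: 2803 (inert)
  CO₂: 0 + 2(129.7) = 259.3
  H₂O: 0 + 2(129.7) = 259.3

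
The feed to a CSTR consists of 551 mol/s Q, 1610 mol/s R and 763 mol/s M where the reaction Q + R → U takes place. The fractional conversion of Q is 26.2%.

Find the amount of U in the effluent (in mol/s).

Q reacted = 0.262 × 551 = 144.4 mol/s; ν_Q = −1, so ξ = 144.4/1 = 144.4 mol/s.
Outlet amounts (n = n₀ + ν ξ):
  Q: 551 − 1(144.4) = 406.6
  R: 1610 − 1(144.4) = 1466
  U: 0 + 1(144.4) = 144.4
  M: 763 (inert)

144 mol/s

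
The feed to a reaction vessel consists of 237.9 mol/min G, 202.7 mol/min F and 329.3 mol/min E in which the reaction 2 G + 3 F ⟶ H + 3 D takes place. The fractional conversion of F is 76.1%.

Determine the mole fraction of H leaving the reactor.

0.0716

F reacted = 0.761 × 202.7 = 154.3 mol/min; ν_F = −3, so ξ = 154.3/3 = 51.42 mol/min.
Outlet amounts (n = n₀ + ν ξ):
  G: 237.9 − 2(51.42) = 135.1
  F: 202.7 − 3(51.42) = 48.45
  H: 0 + 1(51.42) = 51.42
  D: 0 + 3(51.42) = 154.3
  E: 329.3 (inert)
Total out = 718.5 mol/min; y_H = 51.42 / 718.5 = 0.07157.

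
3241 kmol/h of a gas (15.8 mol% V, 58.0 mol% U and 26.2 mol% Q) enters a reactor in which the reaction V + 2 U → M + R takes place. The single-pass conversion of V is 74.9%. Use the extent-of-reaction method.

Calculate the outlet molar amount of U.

1110 kmol/h

V reacted = 0.749 × 512.1 = 383.5 kmol/h; ν_V = −1, so ξ = 383.5/1 = 383.5 kmol/h.
Outlet amounts (n = n₀ + ν ξ):
  V: 512.1 − 1(383.5) = 128.5
  U: 1880 − 2(383.5) = 1113
  M: 0 + 1(383.5) = 383.5
  R: 0 + 1(383.5) = 383.5
  Q: 849.1 (inert)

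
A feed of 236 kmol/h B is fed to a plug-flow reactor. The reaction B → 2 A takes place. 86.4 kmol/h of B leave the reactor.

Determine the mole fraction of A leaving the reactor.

0.776

For B: n = n₀ − 1ξ → 86.4 = 236 − 1ξ, giving ξ = 149.6 kmol/h.
Outlet amounts (n = n₀ + ν ξ):
  B: 236 − 1(149.6) = 86.4
  A: 0 + 2(149.6) = 299.2
Total out = 385.6 kmol/h; y_A = 299.2 / 385.6 = 0.7759.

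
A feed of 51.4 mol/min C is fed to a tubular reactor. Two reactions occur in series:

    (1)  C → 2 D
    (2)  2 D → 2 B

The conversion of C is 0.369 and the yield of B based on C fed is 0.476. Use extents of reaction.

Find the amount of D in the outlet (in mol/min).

Conversion of C: C consumed = 1ξ₁ = 0.369 × 51.4 → ξ₁ = 18.97 mol/min.
Yield of B: 2ξ₂ / 51.4 = 0.476 → ξ₂ = 12.23 mol/min.
Outlet amounts (n = n₀ + Σ ν·ξ):
  C: 51.4 − 1(18.97) = 32.43
  D: 0 + 2(18.97) − 2(12.23) = 13.47
  B: 0 + 2(12.23) = 24.47

13.5 mol/min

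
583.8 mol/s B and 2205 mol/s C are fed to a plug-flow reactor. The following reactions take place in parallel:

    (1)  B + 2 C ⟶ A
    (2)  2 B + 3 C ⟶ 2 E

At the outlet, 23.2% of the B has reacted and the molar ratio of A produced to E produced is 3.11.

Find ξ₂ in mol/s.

Conversion of B: B consumed = 0.232 × 583.8 = 135.4 mol/s = 1ξ₁ + 2ξ₂.
Selectivity: 1ξ₁ / (2ξ₂) = 3.11 → ξ₁ = 6.22 ξ₂.
Substitute: (1·6.22 + 2) ξ₂ = 135.4 → ξ₂ = 16.48 mol/s, ξ₁ = 102.5 mol/s.
Outlet amounts (n = n₀ + Σ ν·ξ):
  B: 583.8 − 1(102.5) − 2(16.48) = 448.4
  C: 2205 − 2(102.5) − 3(16.48) = 1951
  A: 0 + 1(102.5) = 102.5
  E: 0 + 2(16.48) = 32.95

ξ₂ = 16.5 mol/s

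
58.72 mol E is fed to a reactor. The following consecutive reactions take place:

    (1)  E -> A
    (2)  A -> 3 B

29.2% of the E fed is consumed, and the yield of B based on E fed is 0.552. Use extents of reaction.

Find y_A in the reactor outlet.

Conversion of E: E consumed = 1ξ₁ = 0.292 × 58.72 → ξ₁ = 17.15 mol.
Yield of B: 3ξ₂ / 58.72 = 0.552 → ξ₂ = 10.8 mol.
Outlet amounts (n = n₀ + Σ ν·ξ):
  E: 58.72 − 1(17.15) = 41.57
  A: 0 + 1(17.15) − 1(10.8) = 6.342
  B: 0 + 3(10.8) = 32.41
Total out = 80.33 mol; y_A = 6.342 / 80.33 = 0.07895.

0.0789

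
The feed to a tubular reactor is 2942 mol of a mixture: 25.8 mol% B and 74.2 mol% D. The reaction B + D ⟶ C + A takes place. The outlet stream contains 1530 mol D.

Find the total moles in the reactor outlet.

For D: n = n₀ − 1ξ → 1530 = 2183 − 1ξ, giving ξ = 653 mol.
Outlet amounts (n = n₀ + ν ξ):
  B: 759 − 1(653) = 106.1
  D: 2183 − 1(653) = 1530
  C: 0 + 1(653) = 653
  A: 0 + 1(653) = 653
Total out = 106.1 + 1530 + 653 + 653 = 2942 mol.

2940 mol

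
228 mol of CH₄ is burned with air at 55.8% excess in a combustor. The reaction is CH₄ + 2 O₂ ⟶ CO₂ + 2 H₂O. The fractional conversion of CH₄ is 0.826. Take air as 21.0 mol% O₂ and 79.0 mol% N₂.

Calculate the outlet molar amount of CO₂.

188 mol

Stoichiometric O₂ = 2 × 228 = 456 mol; O₂ fed = 456 × 1.558 = 710.4 mol.
N₂ fed = 710.4 × 79/21 = 2673 mol.
Fuel reacted = 0.826 × 228 → ξ = 188.3 mol.
Outlet (n = n₀ + ν ξ):
  CH₄: 228 − 1(188.3) = 39.67
  O₂: 710.4 − 2(188.3) = 333.8
  N₂: 2673 (inert)
  CO₂: 0 + 1(188.3) = 188.3
  H₂O: 0 + 2(188.3) = 376.7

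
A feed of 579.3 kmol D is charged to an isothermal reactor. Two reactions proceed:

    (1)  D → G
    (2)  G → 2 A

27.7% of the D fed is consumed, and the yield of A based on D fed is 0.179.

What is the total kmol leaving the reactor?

631 kmol

Conversion of D: D consumed = 1ξ₁ = 0.277 × 579.3 → ξ₁ = 160.5 kmol.
Yield of A: 2ξ₂ / 579.3 = 0.179 → ξ₂ = 51.85 kmol.
Outlet amounts (n = n₀ + Σ ν·ξ):
  D: 579.3 − 1(160.5) = 418.8
  G: 0 + 1(160.5) − 1(51.85) = 108.6
  A: 0 + 2(51.85) = 103.7
Total out = 418.8 + 108.6 + 103.7 = 631.1 kmol.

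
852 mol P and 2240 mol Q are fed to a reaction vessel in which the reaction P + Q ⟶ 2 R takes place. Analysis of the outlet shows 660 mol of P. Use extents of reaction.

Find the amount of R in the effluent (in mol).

384 mol

For P: n = n₀ − 1ξ → 660 = 852 − 1ξ, giving ξ = 192 mol.
Outlet amounts (n = n₀ + ν ξ):
  P: 852 − 1(192) = 660
  Q: 2240 − 1(192) = 2048
  R: 0 + 2(192) = 384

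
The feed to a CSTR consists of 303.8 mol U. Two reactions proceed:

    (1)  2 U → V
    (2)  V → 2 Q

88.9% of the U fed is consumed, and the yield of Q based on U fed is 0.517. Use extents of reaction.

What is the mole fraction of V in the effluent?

0.229

Conversion of U: U consumed = 2ξ₁ = 0.889 × 303.8 → ξ₁ = 135 mol.
Yield of Q: 2ξ₂ / 303.8 = 0.517 → ξ₂ = 78.53 mol.
Outlet amounts (n = n₀ + Σ ν·ξ):
  U: 303.8 − 2(135) = 33.72
  V: 0 + 1(135) − 1(78.53) = 56.51
  Q: 0 + 2(78.53) = 157.1
Total out = 247.3 mol; y_V = 56.51 / 247.3 = 0.2285.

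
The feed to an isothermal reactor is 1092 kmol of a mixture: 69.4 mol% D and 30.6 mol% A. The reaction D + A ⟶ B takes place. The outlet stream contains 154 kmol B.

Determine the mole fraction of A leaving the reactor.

For B: n = n₀ + 1ξ → 154 = 0 + 1ξ, giving ξ = 154 kmol.
Outlet amounts (n = n₀ + ν ξ):
  D: 757.8 − 1(154) = 603.8
  A: 334.2 − 1(154) = 180.2
  B: 0 + 1(154) = 154
Total out = 938 kmol; y_A = 180.2 / 938 = 0.1921.

0.192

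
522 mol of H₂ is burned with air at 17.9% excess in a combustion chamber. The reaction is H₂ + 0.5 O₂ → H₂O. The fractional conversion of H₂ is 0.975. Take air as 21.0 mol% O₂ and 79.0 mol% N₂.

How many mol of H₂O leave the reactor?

509 mol

Stoichiometric O₂ = 0.5 × 522 = 261 mol; O₂ fed = 261 × 1.179 = 307.7 mol.
N₂ fed = 307.7 × 79/21 = 1158 mol.
Fuel reacted = 0.975 × 522 → ξ = 508.9 mol.
Outlet (n = n₀ + ν ξ):
  H₂: 522 − 1(508.9) = 13.05
  O₂: 307.7 − 0.5(508.9) = 53.24
  N₂: 1158 (inert)
  H₂O: 0 + 1(508.9) = 508.9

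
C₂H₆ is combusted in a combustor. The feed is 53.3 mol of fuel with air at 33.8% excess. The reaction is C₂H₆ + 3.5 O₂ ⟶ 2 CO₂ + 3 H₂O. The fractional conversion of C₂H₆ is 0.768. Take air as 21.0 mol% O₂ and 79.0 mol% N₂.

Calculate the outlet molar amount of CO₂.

Stoichiometric O₂ = 3.5 × 53.3 = 186.5 mol; O₂ fed = 186.5 × 1.338 = 249.6 mol.
N₂ fed = 249.6 × 79/21 = 939 mol.
Fuel reacted = 0.768 × 53.3 → ξ = 40.93 mol.
Outlet (n = n₀ + ν ξ):
  C₂H₆: 53.3 − 1(40.93) = 12.37
  O₂: 249.6 − 3.5(40.93) = 106.3
  N₂: 939 (inert)
  CO₂: 0 + 2(40.93) = 81.87
  H₂O: 0 + 3(40.93) = 122.8

81.9 mol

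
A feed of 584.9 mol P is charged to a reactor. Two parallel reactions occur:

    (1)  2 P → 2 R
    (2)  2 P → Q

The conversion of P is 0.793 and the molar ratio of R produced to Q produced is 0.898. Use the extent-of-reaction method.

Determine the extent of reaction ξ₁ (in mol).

Conversion of P: P consumed = 0.793 × 584.9 = 463.8 mol = 2ξ₁ + 2ξ₂.
Selectivity: 2ξ₁ / (1ξ₂) = 0.898 → ξ₁ = 0.449 ξ₂.
Substitute: (2·0.449 + 2) ξ₂ = 463.8 → ξ₂ = 160.1 mol, ξ₁ = 71.86 mol.
Outlet amounts (n = n₀ + Σ ν·ξ):
  P: 584.9 − 2(71.86) − 2(160.1) = 121.1
  R: 0 + 2(71.86) = 143.7
  Q: 0 + 1(160.1) = 160.1

ξ₁ = 71.9 mol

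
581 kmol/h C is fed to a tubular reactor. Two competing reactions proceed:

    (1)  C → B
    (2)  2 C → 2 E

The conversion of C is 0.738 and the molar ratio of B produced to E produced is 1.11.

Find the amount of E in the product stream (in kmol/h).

203 kmol/h

Conversion of C: C consumed = 0.738 × 581 = 428.8 kmol/h = 1ξ₁ + 2ξ₂.
Selectivity: 1ξ₁ / (2ξ₂) = 1.11 → ξ₁ = 2.22 ξ₂.
Substitute: (1·2.22 + 2) ξ₂ = 428.8 → ξ₂ = 101.6 kmol/h, ξ₁ = 225.6 kmol/h.
Outlet amounts (n = n₀ + Σ ν·ξ):
  C: 581 − 1(225.6) − 2(101.6) = 152.2
  B: 0 + 1(225.6) = 225.6
  E: 0 + 2(101.6) = 203.2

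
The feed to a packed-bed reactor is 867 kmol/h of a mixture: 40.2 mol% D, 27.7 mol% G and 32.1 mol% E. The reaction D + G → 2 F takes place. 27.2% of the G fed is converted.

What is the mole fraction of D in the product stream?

G reacted = 0.272 × 240.2 = 65.32 kmol/h; ν_G = −1, so ξ = 65.32/1 = 65.32 kmol/h.
Outlet amounts (n = n₀ + ν ξ):
  D: 348.5 − 1(65.32) = 283.2
  G: 240.2 − 1(65.32) = 174.8
  F: 0 + 2(65.32) = 130.6
  E: 278.3 (inert)
Total out = 867 kmol/h; y_D = 283.2 / 867 = 0.3267.

0.327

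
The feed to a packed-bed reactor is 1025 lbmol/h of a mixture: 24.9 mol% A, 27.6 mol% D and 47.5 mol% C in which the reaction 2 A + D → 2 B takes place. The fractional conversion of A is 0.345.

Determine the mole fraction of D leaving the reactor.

0.244

A reacted = 0.345 × 255.2 = 88.05 lbmol/h; ν_A = −2, so ξ = 88.05/2 = 44.03 lbmol/h.
Outlet amounts (n = n₀ + ν ξ):
  A: 255.2 − 2(44.03) = 167.2
  D: 282.9 − 1(44.03) = 238.9
  B: 0 + 2(44.03) = 88.05
  C: 486.9 (inert)
Total out = 981 lbmol/h; y_D = 238.9 / 981 = 0.2435.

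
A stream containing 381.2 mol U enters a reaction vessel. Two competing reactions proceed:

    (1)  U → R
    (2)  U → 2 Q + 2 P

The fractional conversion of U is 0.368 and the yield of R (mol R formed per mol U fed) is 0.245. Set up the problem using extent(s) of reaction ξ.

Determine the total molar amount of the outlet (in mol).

522 mol

Yield of R: 1ξ₁ / 381.2 = 0.245 → ξ₁ = 93.39 mol.
Conversion of U: 1ξ₁ + 1ξ₂ = 0.368 × 381.2 = 140.3 → ξ₂ = 46.89 mol.
Outlet amounts (n = n₀ + Σ ν·ξ):
  U: 381.2 − 1(93.39) − 1(46.89) = 240.9
  R: 0 + 1(93.39) = 93.39
  Q: 0 + 2(46.89) = 93.78
  P: 0 + 2(46.89) = 93.78
Total out = 240.9 + 93.39 + 93.78 + 93.78 = 521.9 mol.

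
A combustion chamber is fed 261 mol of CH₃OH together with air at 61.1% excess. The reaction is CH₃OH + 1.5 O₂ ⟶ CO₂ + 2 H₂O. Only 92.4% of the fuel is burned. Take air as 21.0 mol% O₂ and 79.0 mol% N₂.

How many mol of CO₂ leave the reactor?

Stoichiometric O₂ = 1.5 × 261 = 391.5 mol; O₂ fed = 391.5 × 1.611 = 630.7 mol.
N₂ fed = 630.7 × 79/21 = 2373 mol.
Fuel reacted = 0.924 × 261 → ξ = 241.2 mol.
Outlet (n = n₀ + ν ξ):
  CH₃OH: 261 − 1(241.2) = 19.84
  O₂: 630.7 − 1.5(241.2) = 269
  N₂: 2373 (inert)
  CO₂: 0 + 1(241.2) = 241.2
  H₂O: 0 + 2(241.2) = 482.3

241 mol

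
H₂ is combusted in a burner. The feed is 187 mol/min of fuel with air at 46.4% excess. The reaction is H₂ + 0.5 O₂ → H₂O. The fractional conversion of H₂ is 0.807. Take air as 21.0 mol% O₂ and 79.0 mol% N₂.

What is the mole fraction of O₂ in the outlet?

0.0805

Stoichiometric O₂ = 0.5 × 187 = 93.5 mol/min; O₂ fed = 93.5 × 1.464 = 136.9 mol/min.
N₂ fed = 136.9 × 79/21 = 514.9 mol/min.
Fuel reacted = 0.807 × 187 → ξ = 150.9 mol/min.
Outlet (n = n₀ + ν ξ):
  H₂: 187 − 1(150.9) = 36.09
  O₂: 136.9 − 0.5(150.9) = 61.43
  N₂: 514.9 (inert)
  H₂O: 0 + 1(150.9) = 150.9
Total out = 763.4 mol/min; y_O₂ = 61.43 / 763.4 = 0.08047.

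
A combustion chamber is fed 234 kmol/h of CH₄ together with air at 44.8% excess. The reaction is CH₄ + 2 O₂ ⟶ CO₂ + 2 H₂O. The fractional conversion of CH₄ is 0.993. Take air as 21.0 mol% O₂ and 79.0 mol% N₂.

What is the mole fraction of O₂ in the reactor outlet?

Stoichiometric O₂ = 2 × 234 = 468 kmol/h; O₂ fed = 468 × 1.448 = 677.7 kmol/h.
N₂ fed = 677.7 × 79/21 = 2549 kmol/h.
Fuel reacted = 0.993 × 234 → ξ = 232.4 kmol/h.
Outlet (n = n₀ + ν ξ):
  CH₄: 234 − 1(232.4) = 1.638
  O₂: 677.7 − 2(232.4) = 212.9
  N₂: 2549 (inert)
  CO₂: 0 + 1(232.4) = 232.4
  H₂O: 0 + 2(232.4) = 464.7
Total out = 3461 kmol/h; y_O₂ = 212.9 / 3461 = 0.06153.

0.0615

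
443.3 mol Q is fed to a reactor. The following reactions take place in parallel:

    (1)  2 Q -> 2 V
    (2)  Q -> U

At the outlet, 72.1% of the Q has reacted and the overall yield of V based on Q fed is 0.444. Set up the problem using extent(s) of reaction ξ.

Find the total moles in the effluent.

443 mol

Yield of V: 2ξ₁ / 443.3 = 0.444 → ξ₁ = 98.41 mol.
Conversion of Q: 2ξ₁ + 1ξ₂ = 0.721 × 443.3 = 319.6 → ξ₂ = 122.8 mol.
Outlet amounts (n = n₀ + Σ ν·ξ):
  Q: 443.3 − 2(98.41) − 1(122.8) = 123.7
  V: 0 + 2(98.41) = 196.8
  U: 0 + 1(122.8) = 122.8
Total out = 123.7 + 196.8 + 122.8 = 443.3 mol.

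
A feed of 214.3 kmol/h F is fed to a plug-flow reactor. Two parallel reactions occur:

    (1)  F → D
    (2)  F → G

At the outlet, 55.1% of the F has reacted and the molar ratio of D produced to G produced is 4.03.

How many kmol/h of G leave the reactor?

Conversion of F: F consumed = 0.551 × 214.3 = 118.1 kmol/h = 1ξ₁ + 1ξ₂.
Selectivity: 1ξ₁ / (1ξ₂) = 4.03 → ξ₁ = 4.03 ξ₂.
Substitute: (1·4.03 + 1) ξ₂ = 118.1 → ξ₂ = 23.48 kmol/h, ξ₁ = 94.6 kmol/h.
Outlet amounts (n = n₀ + Σ ν·ξ):
  F: 214.3 − 1(94.6) − 1(23.48) = 96.22
  D: 0 + 1(94.6) = 94.6
  G: 0 + 1(23.48) = 23.48

23.5 kmol/h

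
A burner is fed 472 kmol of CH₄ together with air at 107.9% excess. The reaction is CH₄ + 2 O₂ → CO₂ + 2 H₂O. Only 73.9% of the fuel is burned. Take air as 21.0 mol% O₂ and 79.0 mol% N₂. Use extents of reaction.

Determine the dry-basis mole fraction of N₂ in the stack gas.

Stoichiometric O₂ = 2 × 472 = 944 kmol; O₂ fed = 944 × 2.079 = 1963 kmol.
N₂ fed = 1963 × 79/21 = 7383 kmol.
Fuel reacted = 0.739 × 472 → ξ = 348.8 kmol.
Outlet (n = n₀ + ν ξ):
  CH₄: 472 − 1(348.8) = 123.2
  O₂: 1963 − 2(348.8) = 1265
  N₂: 7383 (inert)
  CO₂: 0 + 1(348.8) = 348.8
  H₂O: 0 + 2(348.8) = 697.6
Dry total = 9120 kmol; y_N₂ (dry) = 7383 / 9120 = 0.8095.

0.81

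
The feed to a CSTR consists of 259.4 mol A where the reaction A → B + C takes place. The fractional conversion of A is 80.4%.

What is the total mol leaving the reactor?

A reacted = 0.804 × 259.4 = 208.6 mol; ν_A = −1, so ξ = 208.6/1 = 208.6 mol.
Outlet amounts (n = n₀ + ν ξ):
  A: 259.4 − 1(208.6) = 50.84
  B: 0 + 1(208.6) = 208.6
  C: 0 + 1(208.6) = 208.6
Total out = 50.84 + 208.6 + 208.6 = 468 mol.

468 mol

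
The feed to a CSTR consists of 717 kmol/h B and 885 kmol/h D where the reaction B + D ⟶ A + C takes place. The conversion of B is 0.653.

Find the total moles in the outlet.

1600 kmol/h

B reacted = 0.653 × 717 = 468.2 kmol/h; ν_B = −1, so ξ = 468.2/1 = 468.2 kmol/h.
Outlet amounts (n = n₀ + ν ξ):
  B: 717 − 1(468.2) = 248.8
  D: 885 − 1(468.2) = 416.8
  A: 0 + 1(468.2) = 468.2
  C: 0 + 1(468.2) = 468.2
Total out = 248.8 + 416.8 + 468.2 + 468.2 = 1602 kmol/h.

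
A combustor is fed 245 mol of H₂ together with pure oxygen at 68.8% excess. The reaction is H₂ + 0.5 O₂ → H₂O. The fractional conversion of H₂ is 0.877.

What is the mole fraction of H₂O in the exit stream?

Stoichiometric O₂ = 0.5 × 245 = 122.5 mol; O₂ fed = 122.5 × 1.688 = 206.8 mol.
Fuel reacted = 0.877 × 245 → ξ = 214.9 mol.
Outlet (n = n₀ + ν ξ):
  H₂: 245 − 1(214.9) = 30.13
  O₂: 206.8 − 0.5(214.9) = 99.35
  H₂O: 0 + 1(214.9) = 214.9
Total out = 344.3 mol; y_H₂O = 214.9 / 344.3 = 0.624.

0.624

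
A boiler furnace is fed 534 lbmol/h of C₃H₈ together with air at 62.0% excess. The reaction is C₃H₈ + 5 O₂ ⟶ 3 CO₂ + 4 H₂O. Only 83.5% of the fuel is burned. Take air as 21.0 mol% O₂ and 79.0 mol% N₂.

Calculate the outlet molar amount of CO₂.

1340 lbmol/h

Stoichiometric O₂ = 5 × 534 = 2670 lbmol/h; O₂ fed = 2670 × 1.620 = 4325 lbmol/h.
N₂ fed = 4325 × 79/21 = 16270 lbmol/h.
Fuel reacted = 0.835 × 534 → ξ = 445.9 lbmol/h.
Outlet (n = n₀ + ν ξ):
  C₃H₈: 534 − 1(445.9) = 88.11
  O₂: 4325 − 5(445.9) = 2096
  N₂: 16270 (inert)
  CO₂: 0 + 3(445.9) = 1338
  H₂O: 0 + 4(445.9) = 1784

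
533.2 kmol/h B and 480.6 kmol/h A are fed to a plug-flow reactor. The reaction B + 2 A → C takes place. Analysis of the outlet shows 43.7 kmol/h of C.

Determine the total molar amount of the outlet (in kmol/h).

For C: n = n₀ + 1ξ → 43.7 = 0 + 1ξ, giving ξ = 43.7 kmol/h.
Outlet amounts (n = n₀ + ν ξ):
  B: 533.2 − 1(43.7) = 489.5
  A: 480.6 − 2(43.7) = 393.2
  C: 0 + 1(43.7) = 43.7
Total out = 489.5 + 393.2 + 43.7 = 926.4 kmol/h.

926 kmol/h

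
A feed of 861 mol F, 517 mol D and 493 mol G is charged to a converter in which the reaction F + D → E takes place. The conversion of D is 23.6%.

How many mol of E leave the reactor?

122 mol

D reacted = 0.236 × 517 = 122 mol; ν_D = −1, so ξ = 122/1 = 122 mol.
Outlet amounts (n = n₀ + ν ξ):
  F: 861 − 1(122) = 739
  D: 517 − 1(122) = 395
  E: 0 + 1(122) = 122
  G: 493 (inert)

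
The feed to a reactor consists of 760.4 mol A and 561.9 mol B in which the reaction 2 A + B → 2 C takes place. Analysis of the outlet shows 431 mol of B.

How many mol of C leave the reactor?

262 mol

For B: n = n₀ − 1ξ → 431 = 561.9 − 1ξ, giving ξ = 130.9 mol.
Outlet amounts (n = n₀ + ν ξ):
  A: 760.4 − 2(130.9) = 498.6
  B: 561.9 − 1(130.9) = 431
  C: 0 + 2(130.9) = 261.8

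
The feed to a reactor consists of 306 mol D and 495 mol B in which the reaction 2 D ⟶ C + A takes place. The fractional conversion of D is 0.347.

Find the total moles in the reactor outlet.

801 mol

D reacted = 0.347 × 306 = 106.2 mol; ν_D = −2, so ξ = 106.2/2 = 53.09 mol.
Outlet amounts (n = n₀ + ν ξ):
  D: 306 − 2(53.09) = 199.8
  C: 0 + 1(53.09) = 53.09
  A: 0 + 1(53.09) = 53.09
  B: 495 (inert)
Total out = 199.8 + 53.09 + 53.09 + 495 = 801 mol.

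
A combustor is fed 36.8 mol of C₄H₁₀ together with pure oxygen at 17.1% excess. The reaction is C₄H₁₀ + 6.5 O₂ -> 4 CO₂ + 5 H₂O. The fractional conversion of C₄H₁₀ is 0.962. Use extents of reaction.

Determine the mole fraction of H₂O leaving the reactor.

Stoichiometric O₂ = 6.5 × 36.8 = 239.2 mol; O₂ fed = 239.2 × 1.171 = 280.1 mol.
Fuel reacted = 0.962 × 36.8 → ξ = 35.4 mol.
Outlet (n = n₀ + ν ξ):
  C₄H₁₀: 36.8 − 1(35.4) = 1.398
  O₂: 280.1 − 6.5(35.4) = 49.99
  CO₂: 0 + 4(35.4) = 141.6
  H₂O: 0 + 5(35.4) = 177
Total out = 370 mol; y_H₂O = 177 / 370 = 0.4784.

0.478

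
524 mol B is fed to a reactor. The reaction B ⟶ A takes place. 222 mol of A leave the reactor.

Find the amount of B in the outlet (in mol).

For A: n = n₀ + 1ξ → 222 = 0 + 1ξ, giving ξ = 222 mol.
Outlet amounts (n = n₀ + ν ξ):
  B: 524 − 1(222) = 302
  A: 0 + 1(222) = 222

302 mol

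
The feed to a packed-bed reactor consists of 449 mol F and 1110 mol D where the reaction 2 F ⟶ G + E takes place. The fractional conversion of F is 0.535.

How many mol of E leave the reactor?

F reacted = 0.535 × 449 = 240.2 mol; ν_F = −2, so ξ = 240.2/2 = 120.1 mol.
Outlet amounts (n = n₀ + ν ξ):
  F: 449 − 2(120.1) = 208.8
  G: 0 + 1(120.1) = 120.1
  E: 0 + 1(120.1) = 120.1
  D: 1110 (inert)

120 mol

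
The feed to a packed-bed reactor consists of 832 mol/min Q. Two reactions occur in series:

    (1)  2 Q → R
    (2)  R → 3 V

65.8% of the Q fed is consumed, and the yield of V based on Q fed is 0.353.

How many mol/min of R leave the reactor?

176 mol/min

Conversion of Q: Q consumed = 2ξ₁ = 0.658 × 832 → ξ₁ = 273.7 mol/min.
Yield of V: 3ξ₂ / 832 = 0.353 → ξ₂ = 97.9 mol/min.
Outlet amounts (n = n₀ + Σ ν·ξ):
  Q: 832 − 2(273.7) = 284.5
  R: 0 + 1(273.7) − 1(97.9) = 175.8
  V: 0 + 3(97.9) = 293.7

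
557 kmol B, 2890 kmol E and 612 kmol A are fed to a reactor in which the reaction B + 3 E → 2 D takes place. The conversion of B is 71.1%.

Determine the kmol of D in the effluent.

B reacted = 0.711 × 557 = 396 kmol; ν_B = −1, so ξ = 396/1 = 396 kmol.
Outlet amounts (n = n₀ + ν ξ):
  B: 557 − 1(396) = 161
  E: 2890 − 3(396) = 1702
  D: 0 + 2(396) = 792.1
  A: 612 (inert)

792 kmol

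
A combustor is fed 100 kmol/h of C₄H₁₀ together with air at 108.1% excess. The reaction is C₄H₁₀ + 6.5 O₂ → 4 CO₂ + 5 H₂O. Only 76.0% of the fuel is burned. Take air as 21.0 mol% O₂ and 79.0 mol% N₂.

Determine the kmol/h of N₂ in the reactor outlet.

Stoichiometric O₂ = 6.5 × 100 = 650 kmol/h; O₂ fed = 650 × 2.081 = 1353 kmol/h.
N₂ fed = 1353 × 79/21 = 5089 kmol/h.
Fuel reacted = 0.76 × 100 → ξ = 76 kmol/h.
Outlet (n = n₀ + ν ξ):
  C₄H₁₀: 100 − 1(76) = 24
  O₂: 1353 − 6.5(76) = 858.6
  N₂: 5089 (inert)
  CO₂: 0 + 4(76) = 304
  H₂O: 0 + 5(76) = 380

5090 kmol/h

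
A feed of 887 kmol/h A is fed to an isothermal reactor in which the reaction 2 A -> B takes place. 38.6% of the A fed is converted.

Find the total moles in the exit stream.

A reacted = 0.386 × 887 = 342.4 kmol/h; ν_A = −2, so ξ = 342.4/2 = 171.2 kmol/h.
Outlet amounts (n = n₀ + ν ξ):
  A: 887 − 2(171.2) = 544.6
  B: 0 + 1(171.2) = 171.2
Total out = 544.6 + 171.2 = 715.8 kmol/h.

716 kmol/h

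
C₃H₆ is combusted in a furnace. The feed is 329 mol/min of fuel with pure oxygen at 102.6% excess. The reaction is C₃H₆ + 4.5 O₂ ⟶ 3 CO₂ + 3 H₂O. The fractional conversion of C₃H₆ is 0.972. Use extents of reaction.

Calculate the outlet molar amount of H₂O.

Stoichiometric O₂ = 4.5 × 329 = 1480 mol/min; O₂ fed = 1480 × 2.026 = 2999 mol/min.
Fuel reacted = 0.972 × 329 → ξ = 319.8 mol/min.
Outlet (n = n₀ + ν ξ):
  C₃H₆: 329 − 1(319.8) = 9.212
  O₂: 2999 − 4.5(319.8) = 1560
  CO₂: 0 + 3(319.8) = 959.4
  H₂O: 0 + 3(319.8) = 959.4

959 mol/min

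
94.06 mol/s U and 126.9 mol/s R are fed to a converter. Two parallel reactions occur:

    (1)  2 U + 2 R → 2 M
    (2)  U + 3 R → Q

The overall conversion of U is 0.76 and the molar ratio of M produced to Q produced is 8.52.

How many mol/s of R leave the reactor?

Conversion of U: U consumed = 0.76 × 94.06 = 71.49 mol/s = 2ξ₁ + 1ξ₂.
Selectivity: 2ξ₁ / (1ξ₂) = 8.52 → ξ₁ = 4.26 ξ₂.
Substitute: (2·4.26 + 1) ξ₂ = 71.49 → ξ₂ = 7.509 mol/s, ξ₁ = 31.99 mol/s.
Outlet amounts (n = n₀ + Σ ν·ξ):
  U: 94.06 − 2(31.99) − 1(7.509) = 22.57
  R: 126.9 − 2(31.99) − 3(7.509) = 40.4
  M: 0 + 2(31.99) = 63.98
  Q: 0 + 1(7.509) = 7.509

40.4 mol/s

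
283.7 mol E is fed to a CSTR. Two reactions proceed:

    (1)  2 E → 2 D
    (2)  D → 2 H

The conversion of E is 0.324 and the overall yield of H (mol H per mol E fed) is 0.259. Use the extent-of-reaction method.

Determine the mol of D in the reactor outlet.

Conversion of E: E consumed = 2ξ₁ = 0.324 × 283.7 → ξ₁ = 45.96 mol.
Yield of H: 2ξ₂ / 283.7 = 0.259 → ξ₂ = 36.74 mol.
Outlet amounts (n = n₀ + Σ ν·ξ):
  E: 283.7 − 2(45.96) = 191.8
  D: 0 + 2(45.96) − 1(36.74) = 55.18
  H: 0 + 2(36.74) = 73.48

55.2 mol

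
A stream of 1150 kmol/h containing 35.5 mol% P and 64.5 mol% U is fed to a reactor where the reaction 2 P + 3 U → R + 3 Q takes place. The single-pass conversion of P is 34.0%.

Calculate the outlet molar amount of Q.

208 kmol/h

P reacted = 0.34 × 408.2 = 138.8 kmol/h; ν_P = −2, so ξ = 138.8/2 = 69.4 kmol/h.
Outlet amounts (n = n₀ + ν ξ):
  P: 408.2 − 2(69.4) = 269.4
  U: 741.8 − 3(69.4) = 533.5
  R: 0 + 1(69.4) = 69.4
  Q: 0 + 3(69.4) = 208.2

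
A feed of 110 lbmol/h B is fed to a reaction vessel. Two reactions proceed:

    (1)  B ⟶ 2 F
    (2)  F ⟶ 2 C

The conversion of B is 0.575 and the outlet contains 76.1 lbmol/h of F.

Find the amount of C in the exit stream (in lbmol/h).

Conversion of B: B consumed = 1ξ₁ = 0.575 × 110 → ξ₁ = 63.25 lbmol/h.
F balance: n_F = 0 + 2ξ₁ − 1ξ₂ = 76.1 → ξ₂ = (2·63.25 − 76.1)/1 = 50.4 lbmol/h.
Outlet amounts (n = n₀ + Σ ν·ξ):
  B: 110 − 1(63.25) = 46.75
  F: 0 + 2(63.25) − 1(50.4) = 76.1
  C: 0 + 2(50.4) = 100.8

101 lbmol/h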